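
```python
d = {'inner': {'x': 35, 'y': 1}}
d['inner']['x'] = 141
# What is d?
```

After line 1: d = {'inner': {'x': 35, 'y': 1}}
After line 2 (inner x overwritten): d = {'inner': {'x': 141, 'y': 1}}

{'inner': {'x': 141, 'y': 1}}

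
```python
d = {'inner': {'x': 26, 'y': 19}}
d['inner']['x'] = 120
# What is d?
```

After line 1: d = {'inner': {'x': 26, 'y': 19}}
After line 2 (inner x overwritten): d = {'inner': {'x': 120, 'y': 19}}

{'inner': {'x': 120, 'y': 19}}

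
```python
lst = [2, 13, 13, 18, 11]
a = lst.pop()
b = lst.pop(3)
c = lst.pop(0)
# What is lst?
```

After line 1: lst = [2, 13, 13, 18, 11]
After line 2 (pop() -> a = 11): lst = [2, 13, 13, 18]
After line 3 (pop(3) -> b = 18): lst = [2, 13, 13]
After line 4 (pop(0) -> c = 2): lst = [13, 13]

[13, 13]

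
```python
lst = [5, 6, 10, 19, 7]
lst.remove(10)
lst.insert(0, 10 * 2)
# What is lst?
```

After line 1: lst = [5, 6, 10, 19, 7]
After line 2 (remove first 10): lst = [5, 6, 19, 7]
After line 3 (insert 20 at index 0): lst = [20, 5, 6, 19, 7]

[20, 5, 6, 19, 7]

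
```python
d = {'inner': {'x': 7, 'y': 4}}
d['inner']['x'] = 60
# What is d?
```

After line 1: d = {'inner': {'x': 7, 'y': 4}}
After line 2 (inner x overwritten): d = {'inner': {'x': 60, 'y': 4}}

{'inner': {'x': 60, 'y': 4}}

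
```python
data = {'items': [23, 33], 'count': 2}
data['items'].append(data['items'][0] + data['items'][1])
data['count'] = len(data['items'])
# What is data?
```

After line 1: data = {'items': [23, 33], 'count': 2}
After line 2 (append 23 + 33 = 56): data = {'items': [23, 33, 56], 'count': 2}
After line 3 (count = len(items) = 3): data = {'items': [23, 33, 56], 'count': 3}

{'items': [23, 33, 56], 'count': 3}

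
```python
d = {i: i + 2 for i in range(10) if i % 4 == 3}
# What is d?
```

{3: 5, 7: 9}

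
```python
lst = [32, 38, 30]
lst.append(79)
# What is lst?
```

[32, 38, 30, 79]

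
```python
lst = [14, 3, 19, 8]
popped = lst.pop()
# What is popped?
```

8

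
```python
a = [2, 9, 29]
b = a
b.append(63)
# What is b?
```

After line 1: a = [2, 9, 29]
After line 2 (b = a is an alias, same object): a = [2, 9, 29], b = [2, 9, 29]
After line 3 (b.append mutates the shared list): a = [2, 9, 29, 63], b = [2, 9, 29, 63]

[2, 9, 29, 63]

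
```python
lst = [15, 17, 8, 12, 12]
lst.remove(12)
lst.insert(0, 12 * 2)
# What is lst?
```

After line 1: lst = [15, 17, 8, 12, 12]
After line 2 (remove first 12): lst = [15, 17, 8, 12]
After line 3 (insert 24 at index 0): lst = [24, 15, 17, 8, 12]

[24, 15, 17, 8, 12]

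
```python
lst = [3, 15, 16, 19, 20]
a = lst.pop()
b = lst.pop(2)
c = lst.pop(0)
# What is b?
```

After line 1: lst = [3, 15, 16, 19, 20]
After line 2 (pop() -> a = 20): lst = [3, 15, 16, 19]
After line 3 (pop(2) -> b = 16): lst = [3, 15, 19]
After line 4 (pop(0) -> c = 3): lst = [15, 19]

16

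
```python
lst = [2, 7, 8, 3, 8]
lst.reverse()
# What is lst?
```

[8, 3, 8, 7, 2]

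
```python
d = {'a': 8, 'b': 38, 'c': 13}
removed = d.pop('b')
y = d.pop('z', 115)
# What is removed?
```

After line 1: d = {'a': 8, 'b': 38, 'c': 13}
After line 2 (pop 'b' returns 38): d = {'a': 8, 'c': 13}, removed = 38
After line 3 (pop 'z' missing, returns default 115): d = {'a': 8, 'c': 13}, y = 115

38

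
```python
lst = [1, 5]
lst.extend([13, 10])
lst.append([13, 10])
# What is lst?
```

After line 1: lst = [1, 5]
After line 2 (extend unpacks [13, 10]): lst = [1, 5, 13, 10]
After line 3 (append adds [13, 10] as single element): lst = [1, 5, 13, 10, [13, 10]]

[1, 5, 13, 10, [13, 10]]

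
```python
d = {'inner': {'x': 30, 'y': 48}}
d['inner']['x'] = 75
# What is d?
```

After line 1: d = {'inner': {'x': 30, 'y': 48}}
After line 2 (inner x overwritten): d = {'inner': {'x': 75, 'y': 48}}

{'inner': {'x': 75, 'y': 48}}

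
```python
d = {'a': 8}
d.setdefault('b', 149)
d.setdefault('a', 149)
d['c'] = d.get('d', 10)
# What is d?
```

After line 1: d = {'a': 8}
After line 2 (setdefault adds 'b'=149): d = {'a': 8, 'b': 149}
After line 3 (setdefault 'a' no-op, already exists): d = {'a': 8, 'b': 149}
After line 4 (get('d', 10) returns default since 'd' not in d): d = {'a': 8, 'b': 149, 'c': 10}

{'a': 8, 'b': 149, 'c': 10}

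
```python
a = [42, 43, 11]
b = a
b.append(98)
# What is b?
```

After line 1: a = [42, 43, 11]
After line 2 (b = a is an alias, same object): a = [42, 43, 11], b = [42, 43, 11]
After line 3 (b.append mutates the shared list): a = [42, 43, 11, 98], b = [42, 43, 11, 98]

[42, 43, 11, 98]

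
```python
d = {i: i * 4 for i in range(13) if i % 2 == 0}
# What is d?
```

{0: 0, 2: 8, 4: 16, 6: 24, 8: 32, 10: 40, 12: 48}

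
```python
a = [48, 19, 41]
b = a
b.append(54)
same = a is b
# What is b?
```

After line 1: a = [48, 19, 41]
After line 2 (b = a is an alias, same object): a = [48, 19, 41], b = [48, 19, 41]
After line 3 (b.append mutates the shared list): a = [48, 19, 41, 54], b = [48, 19, 41, 54]
After line 4 (same = a is b; same object -> True): same = True

[48, 19, 41, 54]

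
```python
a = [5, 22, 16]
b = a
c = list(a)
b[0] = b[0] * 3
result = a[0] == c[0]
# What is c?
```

After line 1: a = [5, 22, 16]
After line 2 (b = a, alias): a = [5, 22, 16], b = [5, 22, 16]
After line 3 (c = list(a) is a copy, new object): c = [5, 22, 16]
After line 4 (b[0] = 5 * 3 = 15; mutates shared a/b): a = b = [15, 22, 16], c = [5, 22, 16]
After line 5 (a[0] = 15, c[0] = 5; result = False)

[5, 22, 16]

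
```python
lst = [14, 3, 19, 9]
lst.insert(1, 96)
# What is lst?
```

[14, 96, 3, 19, 9]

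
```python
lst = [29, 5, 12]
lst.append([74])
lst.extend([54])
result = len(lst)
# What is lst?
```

After line 1: lst = [29, 5, 12]
After line 2 (append adds [74] as single element): lst = [29, 5, 12, [74]]
After line 3 (extend unpacks [54], adds 54): lst = [29, 5, 12, [74], 54]
After line 4: result = len(lst) = 5

[29, 5, 12, [74], 54]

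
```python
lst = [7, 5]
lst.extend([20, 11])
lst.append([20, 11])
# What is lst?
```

After line 1: lst = [7, 5]
After line 2 (extend unpacks [20, 11]): lst = [7, 5, 20, 11]
After line 3 (append adds [20, 11] as single element): lst = [7, 5, 20, 11, [20, 11]]

[7, 5, 20, 11, [20, 11]]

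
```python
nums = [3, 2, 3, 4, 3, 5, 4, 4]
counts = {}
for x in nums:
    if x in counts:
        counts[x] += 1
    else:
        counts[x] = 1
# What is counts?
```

Initial: counts = {}, nums = [3, 2, 3, 4, 3, 5, 4, 4]
See 3: counts = {3: 1}
See 2: counts = {3: 1, 2: 1}
See 3: counts = {3: 2, 2: 1}
See 4: counts = {3: 2, 2: 1, 4: 1}
See 3: counts = {3: 3, 2: 1, 4: 1}
See 5: counts = {3: 3, 2: 1, 4: 1, 5: 1}
See 4: counts = {3: 3, 2: 1, 4: 2, 5: 1}
See 4: counts = {3: 3, 2: 1, 4: 3, 5: 1}

{3: 3, 2: 1, 4: 3, 5: 1}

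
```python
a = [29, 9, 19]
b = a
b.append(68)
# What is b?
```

After line 1: a = [29, 9, 19]
After line 2 (b = a is an alias, same object): a = [29, 9, 19], b = [29, 9, 19]
After line 3 (b.append mutates the shared list): a = [29, 9, 19, 68], b = [29, 9, 19, 68]

[29, 9, 19, 68]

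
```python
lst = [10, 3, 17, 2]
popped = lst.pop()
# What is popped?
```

2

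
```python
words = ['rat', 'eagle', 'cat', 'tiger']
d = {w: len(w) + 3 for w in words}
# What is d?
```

{'rat': 6, 'eagle': 8, 'cat': 6, 'tiger': 8}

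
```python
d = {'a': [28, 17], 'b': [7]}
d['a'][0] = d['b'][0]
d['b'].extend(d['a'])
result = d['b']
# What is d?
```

After line 1: d = {'a': [28, 17], 'b': [7]}
After line 2 (a[0] = b[0] = 7): d = {'a': [7, 17], 'b': [7]}
After line 3 (b.extend(a) appends [7, 17]): d = {'a': [7, 17], 'b': [7, 7, 17]}
After line 4: result = d['b'] = [7, 7, 17]

{'a': [7, 17], 'b': [7, 7, 17]}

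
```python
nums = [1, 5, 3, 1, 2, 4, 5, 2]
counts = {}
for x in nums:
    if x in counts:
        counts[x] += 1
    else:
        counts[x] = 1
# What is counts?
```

Initial: counts = {}, nums = [1, 5, 3, 1, 2, 4, 5, 2]
See 1: counts = {1: 1}
See 5: counts = {1: 1, 5: 1}
See 3: counts = {1: 1, 5: 1, 3: 1}
See 1: counts = {1: 2, 5: 1, 3: 1}
See 2: counts = {1: 2, 5: 1, 3: 1, 2: 1}
See 4: counts = {1: 2, 5: 1, 3: 1, 2: 1, 4: 1}
See 5: counts = {1: 2, 5: 2, 3: 1, 2: 1, 4: 1}
See 2: counts = {1: 2, 5: 2, 3: 1, 2: 2, 4: 1}

{1: 2, 5: 2, 3: 1, 2: 2, 4: 1}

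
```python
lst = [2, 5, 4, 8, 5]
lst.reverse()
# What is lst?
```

[5, 8, 4, 5, 2]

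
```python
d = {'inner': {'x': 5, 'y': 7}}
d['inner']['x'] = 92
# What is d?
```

After line 1: d = {'inner': {'x': 5, 'y': 7}}
After line 2 (inner x overwritten): d = {'inner': {'x': 92, 'y': 7}}

{'inner': {'x': 92, 'y': 7}}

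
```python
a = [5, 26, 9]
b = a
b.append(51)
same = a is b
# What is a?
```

After line 1: a = [5, 26, 9]
After line 2 (b = a is an alias, same object): a = [5, 26, 9], b = [5, 26, 9]
After line 3 (b.append mutates the shared list): a = [5, 26, 9, 51], b = [5, 26, 9, 51]
After line 4 (same = a is b; same object -> True): same = True

[5, 26, 9, 51]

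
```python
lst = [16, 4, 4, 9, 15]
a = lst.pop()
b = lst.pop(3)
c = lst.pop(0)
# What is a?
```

After line 1: lst = [16, 4, 4, 9, 15]
After line 2 (pop() -> a = 15): lst = [16, 4, 4, 9]
After line 3 (pop(3) -> b = 9): lst = [16, 4, 4]
After line 4 (pop(0) -> c = 16): lst = [4, 4]

15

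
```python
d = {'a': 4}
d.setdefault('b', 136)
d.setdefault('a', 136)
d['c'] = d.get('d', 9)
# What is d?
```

After line 1: d = {'a': 4}
After line 2 (setdefault adds 'b'=136): d = {'a': 4, 'b': 136}
After line 3 (setdefault 'a' no-op, already exists): d = {'a': 4, 'b': 136}
After line 4 (get('d', 9) returns default since 'd' not in d): d = {'a': 4, 'b': 136, 'c': 9}

{'a': 4, 'b': 136, 'c': 9}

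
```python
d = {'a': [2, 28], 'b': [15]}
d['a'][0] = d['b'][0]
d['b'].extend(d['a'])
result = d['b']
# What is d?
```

After line 1: d = {'a': [2, 28], 'b': [15]}
After line 2 (a[0] = b[0] = 15): d = {'a': [15, 28], 'b': [15]}
After line 3 (b.extend(a) appends [15, 28]): d = {'a': [15, 28], 'b': [15, 15, 28]}
After line 4: result = d['b'] = [15, 15, 28]

{'a': [15, 28], 'b': [15, 15, 28]}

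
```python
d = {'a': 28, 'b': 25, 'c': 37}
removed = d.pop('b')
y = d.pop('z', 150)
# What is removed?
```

After line 1: d = {'a': 28, 'b': 25, 'c': 37}
After line 2 (pop 'b' returns 25): d = {'a': 28, 'c': 37}, removed = 25
After line 3 (pop 'z' missing, returns default 150): d = {'a': 28, 'c': 37}, y = 150

25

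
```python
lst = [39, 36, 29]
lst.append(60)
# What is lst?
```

[39, 36, 29, 60]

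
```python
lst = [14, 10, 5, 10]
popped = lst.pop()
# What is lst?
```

[14, 10, 5]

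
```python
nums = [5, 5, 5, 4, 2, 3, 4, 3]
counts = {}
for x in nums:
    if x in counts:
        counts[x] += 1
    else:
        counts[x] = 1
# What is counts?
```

Initial: counts = {}, nums = [5, 5, 5, 4, 2, 3, 4, 3]
See 5: counts = {5: 1}
See 5: counts = {5: 2}
See 5: counts = {5: 3}
See 4: counts = {5: 3, 4: 1}
See 2: counts = {5: 3, 4: 1, 2: 1}
See 3: counts = {5: 3, 4: 1, 2: 1, 3: 1}
See 4: counts = {5: 3, 4: 2, 2: 1, 3: 1}
See 3: counts = {5: 3, 4: 2, 2: 1, 3: 2}

{5: 3, 4: 2, 2: 1, 3: 2}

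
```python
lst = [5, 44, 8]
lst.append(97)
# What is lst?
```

[5, 44, 8, 97]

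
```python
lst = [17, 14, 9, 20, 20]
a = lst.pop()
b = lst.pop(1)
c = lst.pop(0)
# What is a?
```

After line 1: lst = [17, 14, 9, 20, 20]
After line 2 (pop() -> a = 20): lst = [17, 14, 9, 20]
After line 3 (pop(1) -> b = 14): lst = [17, 9, 20]
After line 4 (pop(0) -> c = 17): lst = [9, 20]

20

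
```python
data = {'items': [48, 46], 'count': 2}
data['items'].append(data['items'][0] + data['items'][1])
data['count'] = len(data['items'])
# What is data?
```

After line 1: data = {'items': [48, 46], 'count': 2}
After line 2 (append 48 + 46 = 94): data = {'items': [48, 46, 94], 'count': 2}
After line 3 (count = len(items) = 3): data = {'items': [48, 46, 94], 'count': 3}

{'items': [48, 46, 94], 'count': 3}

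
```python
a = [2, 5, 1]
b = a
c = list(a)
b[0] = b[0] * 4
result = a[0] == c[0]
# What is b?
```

After line 1: a = [2, 5, 1]
After line 2 (b = a, alias): a = [2, 5, 1], b = [2, 5, 1]
After line 3 (c = list(a) is a copy, new object): c = [2, 5, 1]
After line 4 (b[0] = 2 * 4 = 8; mutates shared a/b): a = b = [8, 5, 1], c = [2, 5, 1]
After line 5 (a[0] = 8, c[0] = 2; result = False)

[8, 5, 1]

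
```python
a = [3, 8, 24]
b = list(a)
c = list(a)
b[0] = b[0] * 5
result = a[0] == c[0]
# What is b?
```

After line 1: a = [3, 8, 24]
After line 2 (b = list(a), copy): a = [3, 8, 24], b = [3, 8, 24]
After line 3 (c = list(a) is a copy, new object): c = [3, 8, 24]
After line 4 (b[0] = 3 * 5 = 15; only b mutates (copy)): a = [3, 8, 24], b = [15, 8, 24], c = [3, 8, 24]
After line 5 (a[0] = 3, c[0] = 3; result = True)

[15, 8, 24]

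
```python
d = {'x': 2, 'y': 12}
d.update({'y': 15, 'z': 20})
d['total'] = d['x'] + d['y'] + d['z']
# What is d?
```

After line 1: d = {'x': 2, 'y': 12}
After line 2 (y overwritten, z added): d = {'x': 2, 'y': 15, 'z': 20}
After line 3 (total = 2 + 15 + 20 = 37): d = {'x': 2, 'y': 15, 'z': 20, 'total': 37}

{'x': 2, 'y': 15, 'z': 20, 'total': 37}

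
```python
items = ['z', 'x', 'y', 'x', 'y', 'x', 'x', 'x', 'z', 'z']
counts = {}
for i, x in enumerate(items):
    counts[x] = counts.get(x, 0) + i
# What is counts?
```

Initial: counts = {}, items = ['z', 'x', 'y', 'x', 'y', 'x', 'x', 'x', 'z', 'z']
i=0, x='z': counts = {'z': 0}
i=1, x='x': counts = {'z': 0, 'x': 1}
i=2, x='y': counts = {'z': 0, 'x': 1, 'y': 2}
i=3, x='x': counts = {'z': 0, 'x': 4, 'y': 2}
i=4, x='y': counts = {'z': 0, 'x': 4, 'y': 6}
i=5, x='x': counts = {'z': 0, 'x': 9, 'y': 6}
i=6, x='x': counts = {'z': 0, 'x': 15, 'y': 6}
i=7, x='x': counts = {'z': 0, 'x': 22, 'y': 6}
i=8, x='z': counts = {'z': 8, 'x': 22, 'y': 6}
i=9, x='z': counts = {'z': 17, 'x': 22, 'y': 6}

{'z': 17, 'x': 22, 'y': 6}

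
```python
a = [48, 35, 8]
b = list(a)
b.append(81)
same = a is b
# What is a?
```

After line 1: a = [48, 35, 8]
After line 2 (b = list(a) is a shallow copy, new object): a = [48, 35, 8], b = [48, 35, 8]
After line 3 (append only mutates b): a = [48, 35, 8], b = [48, 35, 8, 81]
After line 4 (same = a is b; different objects -> False): same = False

[48, 35, 8]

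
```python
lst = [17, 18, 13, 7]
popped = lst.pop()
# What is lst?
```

[17, 18, 13]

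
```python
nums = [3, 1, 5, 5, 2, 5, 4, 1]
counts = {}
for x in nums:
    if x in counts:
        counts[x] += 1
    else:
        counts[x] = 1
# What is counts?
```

Initial: counts = {}, nums = [3, 1, 5, 5, 2, 5, 4, 1]
See 3: counts = {3: 1}
See 1: counts = {3: 1, 1: 1}
See 5: counts = {3: 1, 1: 1, 5: 1}
See 5: counts = {3: 1, 1: 1, 5: 2}
See 2: counts = {3: 1, 1: 1, 5: 2, 2: 1}
See 5: counts = {3: 1, 1: 1, 5: 3, 2: 1}
See 4: counts = {3: 1, 1: 1, 5: 3, 2: 1, 4: 1}
See 1: counts = {3: 1, 1: 2, 5: 3, 2: 1, 4: 1}

{3: 1, 1: 2, 5: 3, 2: 1, 4: 1}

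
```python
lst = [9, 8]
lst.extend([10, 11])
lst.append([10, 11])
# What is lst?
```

After line 1: lst = [9, 8]
After line 2 (extend unpacks [10, 11]): lst = [9, 8, 10, 11]
After line 3 (append adds [10, 11] as single element): lst = [9, 8, 10, 11, [10, 11]]

[9, 8, 10, 11, [10, 11]]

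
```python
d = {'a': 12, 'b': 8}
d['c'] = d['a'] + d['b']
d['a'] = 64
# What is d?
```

After line 1: d = {'a': 12, 'b': 8}
After line 2 (d['c'] = 12 + 8): d = {'a': 12, 'b': 8, 'c': 20}
After line 3: d = {'a': 64, 'b': 8, 'c': 20}

{'a': 64, 'b': 8, 'c': 20}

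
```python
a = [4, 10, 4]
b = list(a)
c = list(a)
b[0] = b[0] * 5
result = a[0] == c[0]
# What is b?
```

After line 1: a = [4, 10, 4]
After line 2 (b = list(a), copy): a = [4, 10, 4], b = [4, 10, 4]
After line 3 (c = list(a) is a copy, new object): c = [4, 10, 4]
After line 4 (b[0] = 4 * 5 = 20; only b mutates (copy)): a = [4, 10, 4], b = [20, 10, 4], c = [4, 10, 4]
After line 5 (a[0] = 4, c[0] = 4; result = True)

[20, 10, 4]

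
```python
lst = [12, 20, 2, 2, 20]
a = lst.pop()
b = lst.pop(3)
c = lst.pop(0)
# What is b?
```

After line 1: lst = [12, 20, 2, 2, 20]
After line 2 (pop() -> a = 20): lst = [12, 20, 2, 2]
After line 3 (pop(3) -> b = 2): lst = [12, 20, 2]
After line 4 (pop(0) -> c = 12): lst = [20, 2]

2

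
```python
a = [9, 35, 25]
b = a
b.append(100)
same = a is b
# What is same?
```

After line 1: a = [9, 35, 25]
After line 2 (b = a is an alias, same object): a = [9, 35, 25], b = [9, 35, 25]
After line 3 (b.append mutates the shared list): a = [9, 35, 25, 100], b = [9, 35, 25, 100]
After line 4 (same = a is b; same object -> True): same = True

True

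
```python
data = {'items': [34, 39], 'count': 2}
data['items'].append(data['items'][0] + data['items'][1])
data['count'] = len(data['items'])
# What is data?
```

After line 1: data = {'items': [34, 39], 'count': 2}
After line 2 (append 34 + 39 = 73): data = {'items': [34, 39, 73], 'count': 2}
After line 3 (count = len(items) = 3): data = {'items': [34, 39, 73], 'count': 3}

{'items': [34, 39, 73], 'count': 3}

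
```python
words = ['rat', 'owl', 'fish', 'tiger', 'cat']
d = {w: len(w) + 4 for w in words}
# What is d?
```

{'rat': 7, 'owl': 7, 'fish': 8, 'tiger': 9, 'cat': 7}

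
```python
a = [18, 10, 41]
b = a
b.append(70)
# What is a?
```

After line 1: a = [18, 10, 41]
After line 2 (b = a is an alias, same object): a = [18, 10, 41], b = [18, 10, 41]
After line 3 (b.append mutates the shared list): a = [18, 10, 41, 70], b = [18, 10, 41, 70]

[18, 10, 41, 70]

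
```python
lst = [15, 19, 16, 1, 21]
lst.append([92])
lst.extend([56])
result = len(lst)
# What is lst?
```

After line 1: lst = [15, 19, 16, 1, 21]
After line 2 (append adds [92] as single element): lst = [15, 19, 16, 1, 21, [92]]
After line 3 (extend unpacks [56], adds 56): lst = [15, 19, 16, 1, 21, [92], 56]
After line 4: result = len(lst) = 7

[15, 19, 16, 1, 21, [92], 56]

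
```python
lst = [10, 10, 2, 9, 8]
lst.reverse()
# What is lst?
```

[8, 9, 2, 10, 10]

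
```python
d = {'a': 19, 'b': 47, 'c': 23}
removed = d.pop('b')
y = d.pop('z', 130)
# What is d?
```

After line 1: d = {'a': 19, 'b': 47, 'c': 23}
After line 2 (pop 'b' returns 47): d = {'a': 19, 'c': 23}, removed = 47
After line 3 (pop 'z' missing, returns default 130): d = {'a': 19, 'c': 23}, y = 130

{'a': 19, 'c': 23}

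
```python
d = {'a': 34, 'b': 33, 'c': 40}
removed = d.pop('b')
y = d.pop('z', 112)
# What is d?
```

After line 1: d = {'a': 34, 'b': 33, 'c': 40}
After line 2 (pop 'b' returns 33): d = {'a': 34, 'c': 40}, removed = 33
After line 3 (pop 'z' missing, returns default 112): d = {'a': 34, 'c': 40}, y = 112

{'a': 34, 'c': 40}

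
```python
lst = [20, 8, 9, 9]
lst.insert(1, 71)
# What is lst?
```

[20, 71, 8, 9, 9]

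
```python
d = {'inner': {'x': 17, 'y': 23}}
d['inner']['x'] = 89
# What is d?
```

After line 1: d = {'inner': {'x': 17, 'y': 23}}
After line 2 (inner x overwritten): d = {'inner': {'x': 89, 'y': 23}}

{'inner': {'x': 89, 'y': 23}}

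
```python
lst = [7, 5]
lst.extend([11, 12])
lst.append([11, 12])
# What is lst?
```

After line 1: lst = [7, 5]
After line 2 (extend unpacks [11, 12]): lst = [7, 5, 11, 12]
After line 3 (append adds [11, 12] as single element): lst = [7, 5, 11, 12, [11, 12]]

[7, 5, 11, 12, [11, 12]]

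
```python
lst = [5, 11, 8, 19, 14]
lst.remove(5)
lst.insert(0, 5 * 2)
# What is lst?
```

After line 1: lst = [5, 11, 8, 19, 14]
After line 2 (remove first 5): lst = [11, 8, 19, 14]
After line 3 (insert 10 at index 0): lst = [10, 11, 8, 19, 14]

[10, 11, 8, 19, 14]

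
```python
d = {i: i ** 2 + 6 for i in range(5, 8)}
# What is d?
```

{5: 31, 6: 42, 7: 55}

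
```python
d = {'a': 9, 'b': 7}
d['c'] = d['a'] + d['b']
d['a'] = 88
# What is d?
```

After line 1: d = {'a': 9, 'b': 7}
After line 2 (d['c'] = 9 + 7): d = {'a': 9, 'b': 7, 'c': 16}
After line 3: d = {'a': 88, 'b': 7, 'c': 16}

{'a': 88, 'b': 7, 'c': 16}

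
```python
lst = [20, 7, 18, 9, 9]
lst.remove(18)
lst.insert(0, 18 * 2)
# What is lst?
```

After line 1: lst = [20, 7, 18, 9, 9]
After line 2 (remove first 18): lst = [20, 7, 9, 9]
After line 3 (insert 36 at index 0): lst = [36, 20, 7, 9, 9]

[36, 20, 7, 9, 9]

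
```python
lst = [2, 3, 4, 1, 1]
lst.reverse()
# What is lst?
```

[1, 1, 4, 3, 2]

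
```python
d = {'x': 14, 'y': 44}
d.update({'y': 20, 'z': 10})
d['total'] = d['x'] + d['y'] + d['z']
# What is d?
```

After line 1: d = {'x': 14, 'y': 44}
After line 2 (y overwritten, z added): d = {'x': 14, 'y': 20, 'z': 10}
After line 3 (total = 14 + 20 + 10 = 44): d = {'x': 14, 'y': 20, 'z': 10, 'total': 44}

{'x': 14, 'y': 20, 'z': 10, 'total': 44}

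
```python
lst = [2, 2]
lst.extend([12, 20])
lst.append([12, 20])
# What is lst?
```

After line 1: lst = [2, 2]
After line 2 (extend unpacks [12, 20]): lst = [2, 2, 12, 20]
After line 3 (append adds [12, 20] as single element): lst = [2, 2, 12, 20, [12, 20]]

[2, 2, 12, 20, [12, 20]]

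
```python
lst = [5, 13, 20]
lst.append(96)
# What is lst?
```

[5, 13, 20, 96]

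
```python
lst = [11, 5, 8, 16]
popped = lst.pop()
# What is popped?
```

16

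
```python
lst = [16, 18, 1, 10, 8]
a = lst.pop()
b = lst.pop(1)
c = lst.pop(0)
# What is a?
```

After line 1: lst = [16, 18, 1, 10, 8]
After line 2 (pop() -> a = 8): lst = [16, 18, 1, 10]
After line 3 (pop(1) -> b = 18): lst = [16, 1, 10]
After line 4 (pop(0) -> c = 16): lst = [1, 10]

8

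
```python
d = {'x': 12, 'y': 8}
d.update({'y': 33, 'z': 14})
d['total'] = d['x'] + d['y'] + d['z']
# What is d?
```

After line 1: d = {'x': 12, 'y': 8}
After line 2 (y overwritten, z added): d = {'x': 12, 'y': 33, 'z': 14}
After line 3 (total = 12 + 33 + 14 = 59): d = {'x': 12, 'y': 33, 'z': 14, 'total': 59}

{'x': 12, 'y': 33, 'z': 14, 'total': 59}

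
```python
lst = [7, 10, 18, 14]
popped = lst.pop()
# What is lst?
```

[7, 10, 18]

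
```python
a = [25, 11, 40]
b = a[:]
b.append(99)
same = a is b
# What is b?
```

After line 1: a = [25, 11, 40]
After line 2 (b = a[:] is a shallow copy, new object): a = [25, 11, 40], b = [25, 11, 40]
After line 3 (append only mutates b): a = [25, 11, 40], b = [25, 11, 40, 99]
After line 4 (same = a is b; different objects -> False): same = False

[25, 11, 40, 99]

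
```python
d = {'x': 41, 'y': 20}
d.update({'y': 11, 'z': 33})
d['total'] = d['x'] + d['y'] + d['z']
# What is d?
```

After line 1: d = {'x': 41, 'y': 20}
After line 2 (y overwritten, z added): d = {'x': 41, 'y': 11, 'z': 33}
After line 3 (total = 41 + 11 + 33 = 85): d = {'x': 41, 'y': 11, 'z': 33, 'total': 85}

{'x': 41, 'y': 11, 'z': 33, 'total': 85}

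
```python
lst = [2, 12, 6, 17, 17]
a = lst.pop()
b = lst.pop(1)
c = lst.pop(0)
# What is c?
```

After line 1: lst = [2, 12, 6, 17, 17]
After line 2 (pop() -> a = 17): lst = [2, 12, 6, 17]
After line 3 (pop(1) -> b = 12): lst = [2, 6, 17]
After line 4 (pop(0) -> c = 2): lst = [6, 17]

2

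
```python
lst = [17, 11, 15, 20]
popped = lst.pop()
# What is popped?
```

20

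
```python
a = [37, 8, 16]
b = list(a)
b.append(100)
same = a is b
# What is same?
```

After line 1: a = [37, 8, 16]
After line 2 (b = list(a) is a shallow copy, new object): a = [37, 8, 16], b = [37, 8, 16]
After line 3 (append only mutates b): a = [37, 8, 16], b = [37, 8, 16, 100]
After line 4 (same = a is b; different objects -> False): same = False

False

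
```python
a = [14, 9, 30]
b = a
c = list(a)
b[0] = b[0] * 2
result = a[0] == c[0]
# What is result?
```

After line 1: a = [14, 9, 30]
After line 2 (b = a, alias): a = [14, 9, 30], b = [14, 9, 30]
After line 3 (c = list(a) is a copy, new object): c = [14, 9, 30]
After line 4 (b[0] = 14 * 2 = 28; mutates shared a/b): a = b = [28, 9, 30], c = [14, 9, 30]
After line 5 (a[0] = 28, c[0] = 14; result = False)

False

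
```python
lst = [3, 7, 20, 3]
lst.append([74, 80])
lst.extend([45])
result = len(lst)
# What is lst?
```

After line 1: lst = [3, 7, 20, 3]
After line 2 (append adds [74, 80] as single element): lst = [3, 7, 20, 3, [74, 80]]
After line 3 (extend unpacks [45], adds 45): lst = [3, 7, 20, 3, [74, 80], 45]
After line 4: result = len(lst) = 6

[3, 7, 20, 3, [74, 80], 45]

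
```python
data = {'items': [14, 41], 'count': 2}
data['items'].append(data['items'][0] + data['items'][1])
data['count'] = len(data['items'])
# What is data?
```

After line 1: data = {'items': [14, 41], 'count': 2}
After line 2 (append 14 + 41 = 55): data = {'items': [14, 41, 55], 'count': 2}
After line 3 (count = len(items) = 3): data = {'items': [14, 41, 55], 'count': 3}

{'items': [14, 41, 55], 'count': 3}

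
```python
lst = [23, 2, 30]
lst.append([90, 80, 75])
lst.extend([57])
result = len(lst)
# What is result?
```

After line 1: lst = [23, 2, 30]
After line 2 (append adds [90, 80, 75] as single element): lst = [23, 2, 30, [90, 80, 75]]
After line 3 (extend unpacks [57], adds 57): lst = [23, 2, 30, [90, 80, 75], 57]
After line 4: result = len(lst) = 5

5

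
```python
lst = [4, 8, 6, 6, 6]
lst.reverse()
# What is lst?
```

[6, 6, 6, 8, 4]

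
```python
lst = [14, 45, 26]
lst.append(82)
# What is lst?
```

[14, 45, 26, 82]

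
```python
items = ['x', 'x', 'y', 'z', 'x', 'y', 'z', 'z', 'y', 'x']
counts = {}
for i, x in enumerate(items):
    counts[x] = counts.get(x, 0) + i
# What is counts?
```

Initial: counts = {}, items = ['x', 'x', 'y', 'z', 'x', 'y', 'z', 'z', 'y', 'x']
i=0, x='x': counts = {'x': 0}
i=1, x='x': counts = {'x': 1}
i=2, x='y': counts = {'x': 1, 'y': 2}
i=3, x='z': counts = {'x': 1, 'y': 2, 'z': 3}
i=4, x='x': counts = {'x': 5, 'y': 2, 'z': 3}
i=5, x='y': counts = {'x': 5, 'y': 7, 'z': 3}
i=6, x='z': counts = {'x': 5, 'y': 7, 'z': 9}
i=7, x='z': counts = {'x': 5, 'y': 7, 'z': 16}
i=8, x='y': counts = {'x': 5, 'y': 15, 'z': 16}
i=9, x='x': counts = {'x': 14, 'y': 15, 'z': 16}

{'x': 14, 'y': 15, 'z': 16}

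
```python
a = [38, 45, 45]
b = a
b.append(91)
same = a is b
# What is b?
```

After line 1: a = [38, 45, 45]
After line 2 (b = a is an alias, same object): a = [38, 45, 45], b = [38, 45, 45]
After line 3 (b.append mutates the shared list): a = [38, 45, 45, 91], b = [38, 45, 45, 91]
After line 4 (same = a is b; same object -> True): same = True

[38, 45, 45, 91]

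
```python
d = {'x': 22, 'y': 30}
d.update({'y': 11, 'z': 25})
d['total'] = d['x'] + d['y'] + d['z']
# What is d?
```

After line 1: d = {'x': 22, 'y': 30}
After line 2 (y overwritten, z added): d = {'x': 22, 'y': 11, 'z': 25}
After line 3 (total = 22 + 11 + 25 = 58): d = {'x': 22, 'y': 11, 'z': 25, 'total': 58}

{'x': 22, 'y': 11, 'z': 25, 'total': 58}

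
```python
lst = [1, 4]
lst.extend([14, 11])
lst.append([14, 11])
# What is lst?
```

After line 1: lst = [1, 4]
After line 2 (extend unpacks [14, 11]): lst = [1, 4, 14, 11]
After line 3 (append adds [14, 11] as single element): lst = [1, 4, 14, 11, [14, 11]]

[1, 4, 14, 11, [14, 11]]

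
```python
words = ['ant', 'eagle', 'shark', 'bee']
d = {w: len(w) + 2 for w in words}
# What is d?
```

{'ant': 5, 'eagle': 7, 'shark': 7, 'bee': 5}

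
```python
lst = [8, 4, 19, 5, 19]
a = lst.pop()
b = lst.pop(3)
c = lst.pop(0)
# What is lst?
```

After line 1: lst = [8, 4, 19, 5, 19]
After line 2 (pop() -> a = 19): lst = [8, 4, 19, 5]
After line 3 (pop(3) -> b = 5): lst = [8, 4, 19]
After line 4 (pop(0) -> c = 8): lst = [4, 19]

[4, 19]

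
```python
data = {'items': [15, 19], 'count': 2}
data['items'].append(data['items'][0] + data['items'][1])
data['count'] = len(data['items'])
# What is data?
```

After line 1: data = {'items': [15, 19], 'count': 2}
After line 2 (append 15 + 19 = 34): data = {'items': [15, 19, 34], 'count': 2}
After line 3 (count = len(items) = 3): data = {'items': [15, 19, 34], 'count': 3}

{'items': [15, 19, 34], 'count': 3}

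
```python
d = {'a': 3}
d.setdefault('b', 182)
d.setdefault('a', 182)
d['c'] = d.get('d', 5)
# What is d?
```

After line 1: d = {'a': 3}
After line 2 (setdefault adds 'b'=182): d = {'a': 3, 'b': 182}
After line 3 (setdefault 'a' no-op, already exists): d = {'a': 3, 'b': 182}
After line 4 (get('d', 5) returns default since 'd' not in d): d = {'a': 3, 'b': 182, 'c': 5}

{'a': 3, 'b': 182, 'c': 5}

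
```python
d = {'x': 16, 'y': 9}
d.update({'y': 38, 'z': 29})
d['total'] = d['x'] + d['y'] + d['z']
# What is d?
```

After line 1: d = {'x': 16, 'y': 9}
After line 2 (y overwritten, z added): d = {'x': 16, 'y': 38, 'z': 29}
After line 3 (total = 16 + 38 + 29 = 83): d = {'x': 16, 'y': 38, 'z': 29, 'total': 83}

{'x': 16, 'y': 38, 'z': 29, 'total': 83}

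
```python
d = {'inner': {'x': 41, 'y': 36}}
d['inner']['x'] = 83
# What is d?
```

After line 1: d = {'inner': {'x': 41, 'y': 36}}
After line 2 (inner x overwritten): d = {'inner': {'x': 83, 'y': 36}}

{'inner': {'x': 83, 'y': 36}}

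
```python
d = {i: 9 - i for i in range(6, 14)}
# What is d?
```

{6: 3, 7: 2, 8: 1, 9: 0, 10: -1, 11: -2, 12: -3, 13: -4}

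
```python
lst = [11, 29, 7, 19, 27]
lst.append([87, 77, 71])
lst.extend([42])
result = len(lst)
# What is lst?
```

After line 1: lst = [11, 29, 7, 19, 27]
After line 2 (append adds [87, 77, 71] as single element): lst = [11, 29, 7, 19, 27, [87, 77, 71]]
After line 3 (extend unpacks [42], adds 42): lst = [11, 29, 7, 19, 27, [87, 77, 71], 42]
After line 4: result = len(lst) = 7

[11, 29, 7, 19, 27, [87, 77, 71], 42]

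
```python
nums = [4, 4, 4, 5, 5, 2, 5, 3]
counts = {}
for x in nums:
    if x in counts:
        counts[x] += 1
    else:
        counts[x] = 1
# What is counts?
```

Initial: counts = {}, nums = [4, 4, 4, 5, 5, 2, 5, 3]
See 4: counts = {4: 1}
See 4: counts = {4: 2}
See 4: counts = {4: 3}
See 5: counts = {4: 3, 5: 1}
See 5: counts = {4: 3, 5: 2}
See 2: counts = {4: 3, 5: 2, 2: 1}
See 5: counts = {4: 3, 5: 3, 2: 1}
See 3: counts = {4: 3, 5: 3, 2: 1, 3: 1}

{4: 3, 5: 3, 2: 1, 3: 1}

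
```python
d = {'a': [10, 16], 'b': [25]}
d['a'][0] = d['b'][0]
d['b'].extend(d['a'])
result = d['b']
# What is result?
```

After line 1: d = {'a': [10, 16], 'b': [25]}
After line 2 (a[0] = b[0] = 25): d = {'a': [25, 16], 'b': [25]}
After line 3 (b.extend(a) appends [25, 16]): d = {'a': [25, 16], 'b': [25, 25, 16]}
After line 4: result = d['b'] = [25, 25, 16]

[25, 25, 16]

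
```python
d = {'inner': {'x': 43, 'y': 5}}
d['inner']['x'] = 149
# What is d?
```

After line 1: d = {'inner': {'x': 43, 'y': 5}}
After line 2 (inner x overwritten): d = {'inner': {'x': 149, 'y': 5}}

{'inner': {'x': 149, 'y': 5}}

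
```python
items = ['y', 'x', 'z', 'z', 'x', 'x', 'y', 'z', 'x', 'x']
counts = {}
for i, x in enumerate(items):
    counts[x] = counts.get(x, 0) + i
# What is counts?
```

Initial: counts = {}, items = ['y', 'x', 'z', 'z', 'x', 'x', 'y', 'z', 'x', 'x']
i=0, x='y': counts = {'y': 0}
i=1, x='x': counts = {'y': 0, 'x': 1}
i=2, x='z': counts = {'y': 0, 'x': 1, 'z': 2}
i=3, x='z': counts = {'y': 0, 'x': 1, 'z': 5}
i=4, x='x': counts = {'y': 0, 'x': 5, 'z': 5}
i=5, x='x': counts = {'y': 0, 'x': 10, 'z': 5}
i=6, x='y': counts = {'y': 6, 'x': 10, 'z': 5}
i=7, x='z': counts = {'y': 6, 'x': 10, 'z': 12}
i=8, x='x': counts = {'y': 6, 'x': 18, 'z': 12}
i=9, x='x': counts = {'y': 6, 'x': 27, 'z': 12}

{'y': 6, 'x': 27, 'z': 12}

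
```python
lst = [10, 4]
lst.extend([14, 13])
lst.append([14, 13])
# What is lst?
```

After line 1: lst = [10, 4]
After line 2 (extend unpacks [14, 13]): lst = [10, 4, 14, 13]
After line 3 (append adds [14, 13] as single element): lst = [10, 4, 14, 13, [14, 13]]

[10, 4, 14, 13, [14, 13]]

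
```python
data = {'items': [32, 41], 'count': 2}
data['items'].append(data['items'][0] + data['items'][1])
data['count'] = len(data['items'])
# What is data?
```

After line 1: data = {'items': [32, 41], 'count': 2}
After line 2 (append 32 + 41 = 73): data = {'items': [32, 41, 73], 'count': 2}
After line 3 (count = len(items) = 3): data = {'items': [32, 41, 73], 'count': 3}

{'items': [32, 41, 73], 'count': 3}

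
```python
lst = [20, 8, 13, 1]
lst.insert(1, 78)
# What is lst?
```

[20, 78, 8, 13, 1]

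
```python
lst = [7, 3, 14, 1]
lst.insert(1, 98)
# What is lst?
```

[7, 98, 3, 14, 1]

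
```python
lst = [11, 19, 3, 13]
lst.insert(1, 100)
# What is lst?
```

[11, 100, 19, 3, 13]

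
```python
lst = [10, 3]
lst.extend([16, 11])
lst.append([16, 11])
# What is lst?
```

After line 1: lst = [10, 3]
After line 2 (extend unpacks [16, 11]): lst = [10, 3, 16, 11]
After line 3 (append adds [16, 11] as single element): lst = [10, 3, 16, 11, [16, 11]]

[10, 3, 16, 11, [16, 11]]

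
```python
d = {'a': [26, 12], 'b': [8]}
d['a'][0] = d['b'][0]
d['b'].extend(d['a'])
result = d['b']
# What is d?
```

After line 1: d = {'a': [26, 12], 'b': [8]}
After line 2 (a[0] = b[0] = 8): d = {'a': [8, 12], 'b': [8]}
After line 3 (b.extend(a) appends [8, 12]): d = {'a': [8, 12], 'b': [8, 8, 12]}
After line 4: result = d['b'] = [8, 8, 12]

{'a': [8, 12], 'b': [8, 8, 12]}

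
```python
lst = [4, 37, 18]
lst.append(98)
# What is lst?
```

[4, 37, 18, 98]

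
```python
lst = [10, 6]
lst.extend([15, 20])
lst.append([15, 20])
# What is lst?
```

After line 1: lst = [10, 6]
After line 2 (extend unpacks [15, 20]): lst = [10, 6, 15, 20]
After line 3 (append adds [15, 20] as single element): lst = [10, 6, 15, 20, [15, 20]]

[10, 6, 15, 20, [15, 20]]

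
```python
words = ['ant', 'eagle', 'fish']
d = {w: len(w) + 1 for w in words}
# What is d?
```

{'ant': 4, 'eagle': 6, 'fish': 5}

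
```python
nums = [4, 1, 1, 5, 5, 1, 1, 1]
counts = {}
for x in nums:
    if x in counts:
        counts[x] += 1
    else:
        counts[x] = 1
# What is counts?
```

Initial: counts = {}, nums = [4, 1, 1, 5, 5, 1, 1, 1]
See 4: counts = {4: 1}
See 1: counts = {4: 1, 1: 1}
See 1: counts = {4: 1, 1: 2}
See 5: counts = {4: 1, 1: 2, 5: 1}
See 5: counts = {4: 1, 1: 2, 5: 2}
See 1: counts = {4: 1, 1: 3, 5: 2}
See 1: counts = {4: 1, 1: 4, 5: 2}
See 1: counts = {4: 1, 1: 5, 5: 2}

{4: 1, 1: 5, 5: 2}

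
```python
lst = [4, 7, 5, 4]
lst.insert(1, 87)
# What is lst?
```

[4, 87, 7, 5, 4]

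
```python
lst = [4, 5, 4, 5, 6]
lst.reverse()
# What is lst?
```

[6, 5, 4, 5, 4]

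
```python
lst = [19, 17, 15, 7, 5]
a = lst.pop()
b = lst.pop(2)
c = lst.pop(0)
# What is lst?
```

After line 1: lst = [19, 17, 15, 7, 5]
After line 2 (pop() -> a = 5): lst = [19, 17, 15, 7]
After line 3 (pop(2) -> b = 15): lst = [19, 17, 7]
After line 4 (pop(0) -> c = 19): lst = [17, 7]

[17, 7]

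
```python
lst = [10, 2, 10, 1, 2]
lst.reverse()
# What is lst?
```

[2, 1, 10, 2, 10]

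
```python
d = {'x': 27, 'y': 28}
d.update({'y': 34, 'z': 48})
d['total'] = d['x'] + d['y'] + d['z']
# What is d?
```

After line 1: d = {'x': 27, 'y': 28}
After line 2 (y overwritten, z added): d = {'x': 27, 'y': 34, 'z': 48}
After line 3 (total = 27 + 34 + 48 = 109): d = {'x': 27, 'y': 34, 'z': 48, 'total': 109}

{'x': 27, 'y': 34, 'z': 48, 'total': 109}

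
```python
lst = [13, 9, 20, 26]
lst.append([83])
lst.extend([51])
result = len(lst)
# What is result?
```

After line 1: lst = [13, 9, 20, 26]
After line 2 (append adds [83] as single element): lst = [13, 9, 20, 26, [83]]
After line 3 (extend unpacks [51], adds 51): lst = [13, 9, 20, 26, [83], 51]
After line 4: result = len(lst) = 6

6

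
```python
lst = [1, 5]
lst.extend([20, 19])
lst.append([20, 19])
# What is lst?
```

After line 1: lst = [1, 5]
After line 2 (extend unpacks [20, 19]): lst = [1, 5, 20, 19]
After line 3 (append adds [20, 19] as single element): lst = [1, 5, 20, 19, [20, 19]]

[1, 5, 20, 19, [20, 19]]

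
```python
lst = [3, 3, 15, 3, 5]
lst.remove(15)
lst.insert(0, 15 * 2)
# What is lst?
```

After line 1: lst = [3, 3, 15, 3, 5]
After line 2 (remove first 15): lst = [3, 3, 3, 5]
After line 3 (insert 30 at index 0): lst = [30, 3, 3, 3, 5]

[30, 3, 3, 3, 5]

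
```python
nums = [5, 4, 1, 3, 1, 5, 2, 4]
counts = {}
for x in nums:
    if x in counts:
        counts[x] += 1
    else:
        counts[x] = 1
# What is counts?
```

Initial: counts = {}, nums = [5, 4, 1, 3, 1, 5, 2, 4]
See 5: counts = {5: 1}
See 4: counts = {5: 1, 4: 1}
See 1: counts = {5: 1, 4: 1, 1: 1}
See 3: counts = {5: 1, 4: 1, 1: 1, 3: 1}
See 1: counts = {5: 1, 4: 1, 1: 2, 3: 1}
See 5: counts = {5: 2, 4: 1, 1: 2, 3: 1}
See 2: counts = {5: 2, 4: 1, 1: 2, 3: 1, 2: 1}
See 4: counts = {5: 2, 4: 2, 1: 2, 3: 1, 2: 1}

{5: 2, 4: 2, 1: 2, 3: 1, 2: 1}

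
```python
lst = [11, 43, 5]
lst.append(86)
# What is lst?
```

[11, 43, 5, 86]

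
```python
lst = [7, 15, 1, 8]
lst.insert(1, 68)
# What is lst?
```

[7, 68, 15, 1, 8]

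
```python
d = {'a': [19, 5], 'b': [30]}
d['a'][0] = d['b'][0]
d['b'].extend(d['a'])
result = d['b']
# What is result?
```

After line 1: d = {'a': [19, 5], 'b': [30]}
After line 2 (a[0] = b[0] = 30): d = {'a': [30, 5], 'b': [30]}
After line 3 (b.extend(a) appends [30, 5]): d = {'a': [30, 5], 'b': [30, 30, 5]}
After line 4: result = d['b'] = [30, 30, 5]

[30, 30, 5]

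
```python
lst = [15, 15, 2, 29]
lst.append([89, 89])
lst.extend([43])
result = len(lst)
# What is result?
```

After line 1: lst = [15, 15, 2, 29]
After line 2 (append adds [89, 89] as single element): lst = [15, 15, 2, 29, [89, 89]]
After line 3 (extend unpacks [43], adds 43): lst = [15, 15, 2, 29, [89, 89], 43]
After line 4: result = len(lst) = 6

6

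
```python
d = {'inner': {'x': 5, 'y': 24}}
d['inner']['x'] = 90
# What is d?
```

After line 1: d = {'inner': {'x': 5, 'y': 24}}
After line 2 (inner x overwritten): d = {'inner': {'x': 90, 'y': 24}}

{'inner': {'x': 90, 'y': 24}}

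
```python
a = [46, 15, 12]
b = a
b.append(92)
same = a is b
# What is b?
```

After line 1: a = [46, 15, 12]
After line 2 (b = a is an alias, same object): a = [46, 15, 12], b = [46, 15, 12]
After line 3 (b.append mutates the shared list): a = [46, 15, 12, 92], b = [46, 15, 12, 92]
After line 4 (same = a is b; same object -> True): same = True

[46, 15, 12, 92]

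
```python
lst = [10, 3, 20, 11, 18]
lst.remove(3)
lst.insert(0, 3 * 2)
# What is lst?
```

After line 1: lst = [10, 3, 20, 11, 18]
After line 2 (remove first 3): lst = [10, 20, 11, 18]
After line 3 (insert 6 at index 0): lst = [6, 10, 20, 11, 18]

[6, 10, 20, 11, 18]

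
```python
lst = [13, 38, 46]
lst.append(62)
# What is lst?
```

[13, 38, 46, 62]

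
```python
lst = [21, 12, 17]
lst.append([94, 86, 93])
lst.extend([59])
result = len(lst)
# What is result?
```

After line 1: lst = [21, 12, 17]
After line 2 (append adds [94, 86, 93] as single element): lst = [21, 12, 17, [94, 86, 93]]
After line 3 (extend unpacks [59], adds 59): lst = [21, 12, 17, [94, 86, 93], 59]
After line 4: result = len(lst) = 5

5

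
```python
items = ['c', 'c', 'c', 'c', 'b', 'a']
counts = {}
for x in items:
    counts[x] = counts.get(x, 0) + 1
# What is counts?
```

Initial: counts = {}, items = ['c', 'c', 'c', 'c', 'b', 'a']
See 'c': counts = {'c': 1}
See 'c': counts = {'c': 2}
See 'c': counts = {'c': 3}
See 'c': counts = {'c': 4}
See 'b': counts = {'c': 4, 'b': 1}
See 'a': counts = {'c': 4, 'b': 1, 'a': 1}

{'c': 4, 'b': 1, 'a': 1}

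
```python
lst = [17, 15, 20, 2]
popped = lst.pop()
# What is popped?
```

2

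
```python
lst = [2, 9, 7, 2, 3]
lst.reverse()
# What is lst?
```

[3, 2, 7, 9, 2]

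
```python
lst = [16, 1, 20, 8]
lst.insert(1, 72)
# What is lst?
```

[16, 72, 1, 20, 8]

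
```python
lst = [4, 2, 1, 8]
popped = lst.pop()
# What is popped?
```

8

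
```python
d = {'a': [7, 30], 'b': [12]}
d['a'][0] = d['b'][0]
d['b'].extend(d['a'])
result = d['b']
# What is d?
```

After line 1: d = {'a': [7, 30], 'b': [12]}
After line 2 (a[0] = b[0] = 12): d = {'a': [12, 30], 'b': [12]}
After line 3 (b.extend(a) appends [12, 30]): d = {'a': [12, 30], 'b': [12, 12, 30]}
After line 4: result = d['b'] = [12, 12, 30]

{'a': [12, 30], 'b': [12, 12, 30]}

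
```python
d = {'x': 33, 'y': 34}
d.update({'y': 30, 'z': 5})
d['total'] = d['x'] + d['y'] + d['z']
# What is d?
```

After line 1: d = {'x': 33, 'y': 34}
After line 2 (y overwritten, z added): d = {'x': 33, 'y': 30, 'z': 5}
After line 3 (total = 33 + 30 + 5 = 68): d = {'x': 33, 'y': 30, 'z': 5, 'total': 68}

{'x': 33, 'y': 30, 'z': 5, 'total': 68}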